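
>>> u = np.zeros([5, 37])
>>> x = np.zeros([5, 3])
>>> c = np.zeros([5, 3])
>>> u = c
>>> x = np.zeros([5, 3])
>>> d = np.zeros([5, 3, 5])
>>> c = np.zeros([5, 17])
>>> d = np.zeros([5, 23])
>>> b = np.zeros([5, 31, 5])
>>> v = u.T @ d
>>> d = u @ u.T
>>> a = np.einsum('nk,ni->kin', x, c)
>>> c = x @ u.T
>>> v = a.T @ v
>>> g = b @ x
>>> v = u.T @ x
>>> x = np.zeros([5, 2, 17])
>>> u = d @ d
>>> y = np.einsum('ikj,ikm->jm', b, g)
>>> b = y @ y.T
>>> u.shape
(5, 5)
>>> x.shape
(5, 2, 17)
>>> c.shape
(5, 5)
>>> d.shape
(5, 5)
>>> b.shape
(5, 5)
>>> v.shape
(3, 3)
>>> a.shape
(3, 17, 5)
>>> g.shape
(5, 31, 3)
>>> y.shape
(5, 3)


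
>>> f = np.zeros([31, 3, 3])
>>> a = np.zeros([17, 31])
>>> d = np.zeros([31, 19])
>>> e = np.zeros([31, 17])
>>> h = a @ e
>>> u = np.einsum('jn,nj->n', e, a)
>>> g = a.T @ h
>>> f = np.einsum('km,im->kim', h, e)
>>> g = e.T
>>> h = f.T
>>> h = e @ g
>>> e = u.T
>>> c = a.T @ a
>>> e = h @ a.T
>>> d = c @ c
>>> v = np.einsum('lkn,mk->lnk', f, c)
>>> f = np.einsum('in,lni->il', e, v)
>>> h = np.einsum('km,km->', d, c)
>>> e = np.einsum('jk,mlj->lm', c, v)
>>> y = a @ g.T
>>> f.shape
(31, 17)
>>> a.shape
(17, 31)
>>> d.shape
(31, 31)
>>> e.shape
(17, 17)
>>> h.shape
()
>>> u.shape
(17,)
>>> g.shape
(17, 31)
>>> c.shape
(31, 31)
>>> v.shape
(17, 17, 31)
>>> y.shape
(17, 17)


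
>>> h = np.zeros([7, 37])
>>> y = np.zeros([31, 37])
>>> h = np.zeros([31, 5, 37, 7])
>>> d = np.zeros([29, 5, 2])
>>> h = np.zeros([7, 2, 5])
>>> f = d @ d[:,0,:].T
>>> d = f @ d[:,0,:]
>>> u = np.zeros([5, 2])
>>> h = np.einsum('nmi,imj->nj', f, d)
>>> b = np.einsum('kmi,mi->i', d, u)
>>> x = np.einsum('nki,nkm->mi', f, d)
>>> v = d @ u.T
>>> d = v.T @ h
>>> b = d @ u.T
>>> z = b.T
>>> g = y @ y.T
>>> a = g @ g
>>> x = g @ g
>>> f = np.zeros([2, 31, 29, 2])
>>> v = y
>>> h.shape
(29, 2)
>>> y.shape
(31, 37)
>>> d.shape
(5, 5, 2)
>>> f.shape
(2, 31, 29, 2)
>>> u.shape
(5, 2)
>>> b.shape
(5, 5, 5)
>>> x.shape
(31, 31)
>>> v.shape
(31, 37)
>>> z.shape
(5, 5, 5)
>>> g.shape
(31, 31)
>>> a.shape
(31, 31)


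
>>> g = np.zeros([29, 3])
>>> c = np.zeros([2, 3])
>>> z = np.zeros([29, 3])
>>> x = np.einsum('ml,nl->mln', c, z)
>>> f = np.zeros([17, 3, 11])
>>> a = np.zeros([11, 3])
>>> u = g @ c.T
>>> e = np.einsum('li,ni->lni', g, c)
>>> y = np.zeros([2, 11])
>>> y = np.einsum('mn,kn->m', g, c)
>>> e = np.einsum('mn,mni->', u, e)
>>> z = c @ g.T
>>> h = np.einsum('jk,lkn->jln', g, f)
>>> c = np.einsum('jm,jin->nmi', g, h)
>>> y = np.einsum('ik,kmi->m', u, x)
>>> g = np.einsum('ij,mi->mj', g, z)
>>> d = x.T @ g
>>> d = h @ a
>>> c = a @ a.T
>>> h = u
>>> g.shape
(2, 3)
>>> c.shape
(11, 11)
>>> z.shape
(2, 29)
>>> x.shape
(2, 3, 29)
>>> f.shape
(17, 3, 11)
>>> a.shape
(11, 3)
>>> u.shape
(29, 2)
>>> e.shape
()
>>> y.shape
(3,)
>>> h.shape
(29, 2)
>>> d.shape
(29, 17, 3)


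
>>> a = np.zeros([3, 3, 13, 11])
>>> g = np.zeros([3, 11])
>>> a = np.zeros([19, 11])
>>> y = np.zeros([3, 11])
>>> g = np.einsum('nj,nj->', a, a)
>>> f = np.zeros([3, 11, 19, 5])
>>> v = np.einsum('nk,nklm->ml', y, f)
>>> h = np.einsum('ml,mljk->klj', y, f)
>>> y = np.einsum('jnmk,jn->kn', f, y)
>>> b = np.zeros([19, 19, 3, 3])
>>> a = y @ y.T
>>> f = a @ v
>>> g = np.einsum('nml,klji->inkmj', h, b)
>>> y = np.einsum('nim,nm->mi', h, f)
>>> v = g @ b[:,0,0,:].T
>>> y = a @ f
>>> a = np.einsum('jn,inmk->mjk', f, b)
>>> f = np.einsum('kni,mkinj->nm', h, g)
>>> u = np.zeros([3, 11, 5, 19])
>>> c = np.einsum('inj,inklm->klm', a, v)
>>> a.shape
(3, 5, 3)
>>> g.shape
(3, 5, 19, 11, 3)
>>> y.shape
(5, 19)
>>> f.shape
(11, 3)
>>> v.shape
(3, 5, 19, 11, 19)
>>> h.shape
(5, 11, 19)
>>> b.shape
(19, 19, 3, 3)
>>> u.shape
(3, 11, 5, 19)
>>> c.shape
(19, 11, 19)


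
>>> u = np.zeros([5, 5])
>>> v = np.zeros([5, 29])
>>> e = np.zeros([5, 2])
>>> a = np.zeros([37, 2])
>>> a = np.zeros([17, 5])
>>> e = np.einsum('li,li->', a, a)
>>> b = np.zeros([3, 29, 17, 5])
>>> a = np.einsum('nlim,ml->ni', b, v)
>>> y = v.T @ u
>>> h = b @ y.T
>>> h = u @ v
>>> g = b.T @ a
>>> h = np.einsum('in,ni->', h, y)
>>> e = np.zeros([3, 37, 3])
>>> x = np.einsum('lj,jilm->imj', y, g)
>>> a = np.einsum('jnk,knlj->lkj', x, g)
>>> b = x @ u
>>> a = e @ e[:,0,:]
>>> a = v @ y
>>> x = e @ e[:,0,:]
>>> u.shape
(5, 5)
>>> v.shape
(5, 29)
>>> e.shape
(3, 37, 3)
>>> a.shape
(5, 5)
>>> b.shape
(17, 17, 5)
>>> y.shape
(29, 5)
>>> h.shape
()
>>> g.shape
(5, 17, 29, 17)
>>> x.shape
(3, 37, 3)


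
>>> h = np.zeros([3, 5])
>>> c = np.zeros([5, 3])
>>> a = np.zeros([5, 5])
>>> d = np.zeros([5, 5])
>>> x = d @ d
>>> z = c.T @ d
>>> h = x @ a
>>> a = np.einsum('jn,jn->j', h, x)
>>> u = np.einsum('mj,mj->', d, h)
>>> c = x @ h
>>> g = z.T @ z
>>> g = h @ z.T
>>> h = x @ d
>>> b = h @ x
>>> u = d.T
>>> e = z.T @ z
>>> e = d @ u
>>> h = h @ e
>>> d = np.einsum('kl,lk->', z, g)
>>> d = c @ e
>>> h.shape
(5, 5)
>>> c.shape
(5, 5)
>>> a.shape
(5,)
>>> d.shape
(5, 5)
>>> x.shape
(5, 5)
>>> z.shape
(3, 5)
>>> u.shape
(5, 5)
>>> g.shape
(5, 3)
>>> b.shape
(5, 5)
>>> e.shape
(5, 5)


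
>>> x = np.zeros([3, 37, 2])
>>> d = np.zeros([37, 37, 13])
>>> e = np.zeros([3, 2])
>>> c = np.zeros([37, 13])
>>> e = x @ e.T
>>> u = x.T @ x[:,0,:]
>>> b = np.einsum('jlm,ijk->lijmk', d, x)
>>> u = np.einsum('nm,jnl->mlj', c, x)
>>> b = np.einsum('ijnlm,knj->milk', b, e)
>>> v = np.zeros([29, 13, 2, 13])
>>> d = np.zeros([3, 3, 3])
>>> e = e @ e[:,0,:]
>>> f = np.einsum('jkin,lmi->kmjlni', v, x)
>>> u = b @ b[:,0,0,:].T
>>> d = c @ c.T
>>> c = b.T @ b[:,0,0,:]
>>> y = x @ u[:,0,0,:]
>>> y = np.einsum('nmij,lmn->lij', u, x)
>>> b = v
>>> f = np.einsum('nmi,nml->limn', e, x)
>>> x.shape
(3, 37, 2)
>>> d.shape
(37, 37)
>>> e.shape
(3, 37, 3)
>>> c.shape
(3, 13, 37, 3)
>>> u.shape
(2, 37, 13, 2)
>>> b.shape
(29, 13, 2, 13)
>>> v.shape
(29, 13, 2, 13)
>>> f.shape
(2, 3, 37, 3)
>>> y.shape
(3, 13, 2)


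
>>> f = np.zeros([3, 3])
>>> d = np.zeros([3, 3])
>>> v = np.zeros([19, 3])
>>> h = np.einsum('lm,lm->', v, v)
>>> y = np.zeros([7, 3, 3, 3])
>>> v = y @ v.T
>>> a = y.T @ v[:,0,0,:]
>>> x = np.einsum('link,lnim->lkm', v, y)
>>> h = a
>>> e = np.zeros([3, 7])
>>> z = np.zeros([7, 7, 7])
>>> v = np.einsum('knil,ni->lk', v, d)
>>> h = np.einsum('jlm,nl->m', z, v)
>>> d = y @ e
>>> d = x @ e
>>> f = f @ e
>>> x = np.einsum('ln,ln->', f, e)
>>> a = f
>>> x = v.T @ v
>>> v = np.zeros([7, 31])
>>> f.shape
(3, 7)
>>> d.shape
(7, 19, 7)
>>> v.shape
(7, 31)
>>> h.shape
(7,)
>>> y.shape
(7, 3, 3, 3)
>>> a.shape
(3, 7)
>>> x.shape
(7, 7)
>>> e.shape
(3, 7)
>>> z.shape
(7, 7, 7)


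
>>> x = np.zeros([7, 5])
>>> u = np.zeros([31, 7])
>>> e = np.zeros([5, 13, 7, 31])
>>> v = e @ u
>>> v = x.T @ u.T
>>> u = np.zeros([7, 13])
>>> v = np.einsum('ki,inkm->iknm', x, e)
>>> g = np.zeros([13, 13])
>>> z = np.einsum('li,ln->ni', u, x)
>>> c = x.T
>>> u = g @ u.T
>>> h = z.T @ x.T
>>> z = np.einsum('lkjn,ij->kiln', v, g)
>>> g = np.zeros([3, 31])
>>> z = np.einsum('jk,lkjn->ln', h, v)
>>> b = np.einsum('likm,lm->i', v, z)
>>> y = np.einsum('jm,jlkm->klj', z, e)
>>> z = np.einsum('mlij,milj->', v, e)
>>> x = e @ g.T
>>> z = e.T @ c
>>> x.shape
(5, 13, 7, 3)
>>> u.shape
(13, 7)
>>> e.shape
(5, 13, 7, 31)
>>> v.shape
(5, 7, 13, 31)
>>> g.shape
(3, 31)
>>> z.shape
(31, 7, 13, 7)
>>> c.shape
(5, 7)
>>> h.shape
(13, 7)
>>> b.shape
(7,)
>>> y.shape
(7, 13, 5)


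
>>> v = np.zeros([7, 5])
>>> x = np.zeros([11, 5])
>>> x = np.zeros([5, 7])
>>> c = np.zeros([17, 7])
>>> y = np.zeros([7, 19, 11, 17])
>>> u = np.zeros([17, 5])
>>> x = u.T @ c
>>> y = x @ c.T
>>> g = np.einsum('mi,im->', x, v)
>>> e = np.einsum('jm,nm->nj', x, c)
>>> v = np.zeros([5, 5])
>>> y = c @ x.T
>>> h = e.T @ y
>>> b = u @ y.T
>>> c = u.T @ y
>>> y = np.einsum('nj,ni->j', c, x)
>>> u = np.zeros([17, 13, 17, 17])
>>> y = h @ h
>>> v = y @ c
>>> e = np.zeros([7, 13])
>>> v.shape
(5, 5)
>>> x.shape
(5, 7)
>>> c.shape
(5, 5)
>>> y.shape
(5, 5)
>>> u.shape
(17, 13, 17, 17)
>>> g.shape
()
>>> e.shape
(7, 13)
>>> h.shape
(5, 5)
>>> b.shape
(17, 17)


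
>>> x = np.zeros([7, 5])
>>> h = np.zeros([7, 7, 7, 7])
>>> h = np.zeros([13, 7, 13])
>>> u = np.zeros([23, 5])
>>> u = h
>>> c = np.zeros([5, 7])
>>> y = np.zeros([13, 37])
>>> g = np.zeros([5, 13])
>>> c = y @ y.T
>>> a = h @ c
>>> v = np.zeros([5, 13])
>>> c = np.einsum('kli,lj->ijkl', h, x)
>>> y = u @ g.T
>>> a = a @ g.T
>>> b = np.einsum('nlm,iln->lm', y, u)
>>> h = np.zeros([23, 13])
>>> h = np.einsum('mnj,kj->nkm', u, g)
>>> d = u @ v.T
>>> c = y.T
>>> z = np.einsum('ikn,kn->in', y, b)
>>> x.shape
(7, 5)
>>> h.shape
(7, 5, 13)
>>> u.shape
(13, 7, 13)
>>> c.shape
(5, 7, 13)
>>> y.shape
(13, 7, 5)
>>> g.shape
(5, 13)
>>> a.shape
(13, 7, 5)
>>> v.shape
(5, 13)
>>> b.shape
(7, 5)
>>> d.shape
(13, 7, 5)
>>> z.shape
(13, 5)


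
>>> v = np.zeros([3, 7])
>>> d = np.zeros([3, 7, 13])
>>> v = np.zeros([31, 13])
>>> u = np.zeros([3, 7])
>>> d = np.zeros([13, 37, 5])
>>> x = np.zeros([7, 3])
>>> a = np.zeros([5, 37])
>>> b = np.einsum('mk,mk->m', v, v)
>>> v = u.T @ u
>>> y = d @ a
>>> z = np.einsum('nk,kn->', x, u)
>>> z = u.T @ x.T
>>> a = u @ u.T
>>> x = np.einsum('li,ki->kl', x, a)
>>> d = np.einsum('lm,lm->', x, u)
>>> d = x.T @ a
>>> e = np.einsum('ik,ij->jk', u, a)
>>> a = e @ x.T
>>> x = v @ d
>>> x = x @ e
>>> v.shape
(7, 7)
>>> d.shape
(7, 3)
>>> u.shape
(3, 7)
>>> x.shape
(7, 7)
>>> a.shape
(3, 3)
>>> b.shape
(31,)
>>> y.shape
(13, 37, 37)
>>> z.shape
(7, 7)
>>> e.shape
(3, 7)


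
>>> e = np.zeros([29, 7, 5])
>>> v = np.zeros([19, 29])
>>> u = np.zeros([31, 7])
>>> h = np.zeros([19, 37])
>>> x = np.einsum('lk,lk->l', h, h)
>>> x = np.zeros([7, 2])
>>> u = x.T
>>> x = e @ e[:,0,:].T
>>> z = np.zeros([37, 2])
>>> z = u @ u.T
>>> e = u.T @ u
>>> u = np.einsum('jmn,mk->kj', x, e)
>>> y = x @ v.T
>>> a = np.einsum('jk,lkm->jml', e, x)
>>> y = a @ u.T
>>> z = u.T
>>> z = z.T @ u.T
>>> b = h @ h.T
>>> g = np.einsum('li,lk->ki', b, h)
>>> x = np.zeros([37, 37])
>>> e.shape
(7, 7)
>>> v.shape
(19, 29)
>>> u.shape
(7, 29)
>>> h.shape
(19, 37)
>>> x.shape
(37, 37)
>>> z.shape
(7, 7)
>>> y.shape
(7, 29, 7)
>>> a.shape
(7, 29, 29)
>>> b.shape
(19, 19)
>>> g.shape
(37, 19)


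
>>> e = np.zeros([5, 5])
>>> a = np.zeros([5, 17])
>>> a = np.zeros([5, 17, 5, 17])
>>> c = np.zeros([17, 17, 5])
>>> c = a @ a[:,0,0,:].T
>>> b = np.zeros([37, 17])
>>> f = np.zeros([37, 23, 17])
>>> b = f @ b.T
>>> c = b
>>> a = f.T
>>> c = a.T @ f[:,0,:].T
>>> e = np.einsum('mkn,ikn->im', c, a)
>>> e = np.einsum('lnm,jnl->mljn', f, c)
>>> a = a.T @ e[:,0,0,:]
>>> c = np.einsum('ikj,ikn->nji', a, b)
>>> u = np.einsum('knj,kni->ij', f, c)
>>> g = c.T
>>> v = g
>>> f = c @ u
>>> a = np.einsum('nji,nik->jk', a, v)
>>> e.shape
(17, 37, 37, 23)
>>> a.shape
(23, 37)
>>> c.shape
(37, 23, 37)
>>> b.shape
(37, 23, 37)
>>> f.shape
(37, 23, 17)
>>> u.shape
(37, 17)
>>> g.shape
(37, 23, 37)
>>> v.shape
(37, 23, 37)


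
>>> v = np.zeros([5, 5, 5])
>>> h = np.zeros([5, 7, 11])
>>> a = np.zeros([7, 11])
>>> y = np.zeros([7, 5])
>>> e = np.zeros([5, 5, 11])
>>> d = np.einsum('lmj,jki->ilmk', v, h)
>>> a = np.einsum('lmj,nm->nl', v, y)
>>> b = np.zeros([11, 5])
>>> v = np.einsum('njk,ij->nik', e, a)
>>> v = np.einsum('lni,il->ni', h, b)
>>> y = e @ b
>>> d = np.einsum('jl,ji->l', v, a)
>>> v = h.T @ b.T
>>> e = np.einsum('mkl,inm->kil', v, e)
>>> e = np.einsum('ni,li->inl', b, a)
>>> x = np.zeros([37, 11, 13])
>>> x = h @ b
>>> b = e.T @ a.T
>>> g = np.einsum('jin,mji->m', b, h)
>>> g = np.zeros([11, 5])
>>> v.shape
(11, 7, 11)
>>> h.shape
(5, 7, 11)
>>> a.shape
(7, 5)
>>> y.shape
(5, 5, 5)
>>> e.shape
(5, 11, 7)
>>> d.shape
(11,)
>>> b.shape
(7, 11, 7)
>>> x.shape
(5, 7, 5)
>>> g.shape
(11, 5)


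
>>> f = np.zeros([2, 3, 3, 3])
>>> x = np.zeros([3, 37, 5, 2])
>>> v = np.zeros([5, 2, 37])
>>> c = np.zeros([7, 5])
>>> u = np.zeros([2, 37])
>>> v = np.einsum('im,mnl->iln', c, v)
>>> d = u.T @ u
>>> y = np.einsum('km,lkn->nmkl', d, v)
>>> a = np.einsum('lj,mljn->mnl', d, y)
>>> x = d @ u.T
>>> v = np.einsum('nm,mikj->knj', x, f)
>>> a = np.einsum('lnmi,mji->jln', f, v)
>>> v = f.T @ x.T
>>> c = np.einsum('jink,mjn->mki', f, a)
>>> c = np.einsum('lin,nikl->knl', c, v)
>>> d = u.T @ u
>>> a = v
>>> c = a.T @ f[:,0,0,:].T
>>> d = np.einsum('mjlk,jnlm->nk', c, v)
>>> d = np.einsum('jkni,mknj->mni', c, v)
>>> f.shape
(2, 3, 3, 3)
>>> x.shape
(37, 2)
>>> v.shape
(3, 3, 3, 37)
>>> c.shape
(37, 3, 3, 2)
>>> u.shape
(2, 37)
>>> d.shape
(3, 3, 2)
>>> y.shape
(2, 37, 37, 7)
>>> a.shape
(3, 3, 3, 37)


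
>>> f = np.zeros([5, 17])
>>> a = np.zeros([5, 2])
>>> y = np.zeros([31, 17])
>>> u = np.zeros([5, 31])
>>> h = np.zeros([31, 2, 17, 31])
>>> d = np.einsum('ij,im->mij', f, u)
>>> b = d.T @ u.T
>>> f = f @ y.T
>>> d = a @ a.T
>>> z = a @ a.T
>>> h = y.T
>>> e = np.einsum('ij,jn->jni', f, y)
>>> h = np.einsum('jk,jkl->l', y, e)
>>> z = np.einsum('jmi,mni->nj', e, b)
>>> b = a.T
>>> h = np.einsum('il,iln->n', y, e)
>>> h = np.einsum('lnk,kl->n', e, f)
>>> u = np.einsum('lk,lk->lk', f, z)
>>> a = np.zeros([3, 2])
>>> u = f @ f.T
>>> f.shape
(5, 31)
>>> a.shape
(3, 2)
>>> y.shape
(31, 17)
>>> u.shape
(5, 5)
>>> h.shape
(17,)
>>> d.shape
(5, 5)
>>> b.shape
(2, 5)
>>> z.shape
(5, 31)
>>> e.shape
(31, 17, 5)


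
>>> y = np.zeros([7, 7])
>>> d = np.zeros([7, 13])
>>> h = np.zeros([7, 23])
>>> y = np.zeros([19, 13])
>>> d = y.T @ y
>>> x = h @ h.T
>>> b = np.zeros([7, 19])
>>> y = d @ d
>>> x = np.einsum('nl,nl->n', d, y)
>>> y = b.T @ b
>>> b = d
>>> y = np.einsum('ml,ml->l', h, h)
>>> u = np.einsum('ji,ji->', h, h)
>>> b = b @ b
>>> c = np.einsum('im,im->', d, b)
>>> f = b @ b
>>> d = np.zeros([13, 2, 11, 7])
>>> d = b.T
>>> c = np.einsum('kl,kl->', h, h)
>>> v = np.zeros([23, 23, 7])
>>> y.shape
(23,)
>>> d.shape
(13, 13)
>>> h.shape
(7, 23)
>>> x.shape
(13,)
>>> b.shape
(13, 13)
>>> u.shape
()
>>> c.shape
()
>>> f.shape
(13, 13)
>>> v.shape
(23, 23, 7)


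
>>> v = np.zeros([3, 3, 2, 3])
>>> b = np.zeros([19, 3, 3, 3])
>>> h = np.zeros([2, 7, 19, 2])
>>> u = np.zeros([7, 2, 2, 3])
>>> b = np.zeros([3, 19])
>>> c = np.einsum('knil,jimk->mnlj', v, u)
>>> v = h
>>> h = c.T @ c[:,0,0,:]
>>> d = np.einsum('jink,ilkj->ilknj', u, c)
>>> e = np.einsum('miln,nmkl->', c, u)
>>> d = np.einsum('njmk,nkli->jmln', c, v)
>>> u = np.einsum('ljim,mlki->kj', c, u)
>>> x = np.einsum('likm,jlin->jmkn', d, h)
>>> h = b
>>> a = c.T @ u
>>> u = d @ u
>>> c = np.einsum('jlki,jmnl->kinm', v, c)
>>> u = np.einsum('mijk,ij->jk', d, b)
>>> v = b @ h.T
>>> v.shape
(3, 3)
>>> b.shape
(3, 19)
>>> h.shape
(3, 19)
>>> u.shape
(19, 2)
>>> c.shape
(19, 2, 3, 3)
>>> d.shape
(3, 3, 19, 2)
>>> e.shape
()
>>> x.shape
(7, 2, 19, 7)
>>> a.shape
(7, 3, 3, 3)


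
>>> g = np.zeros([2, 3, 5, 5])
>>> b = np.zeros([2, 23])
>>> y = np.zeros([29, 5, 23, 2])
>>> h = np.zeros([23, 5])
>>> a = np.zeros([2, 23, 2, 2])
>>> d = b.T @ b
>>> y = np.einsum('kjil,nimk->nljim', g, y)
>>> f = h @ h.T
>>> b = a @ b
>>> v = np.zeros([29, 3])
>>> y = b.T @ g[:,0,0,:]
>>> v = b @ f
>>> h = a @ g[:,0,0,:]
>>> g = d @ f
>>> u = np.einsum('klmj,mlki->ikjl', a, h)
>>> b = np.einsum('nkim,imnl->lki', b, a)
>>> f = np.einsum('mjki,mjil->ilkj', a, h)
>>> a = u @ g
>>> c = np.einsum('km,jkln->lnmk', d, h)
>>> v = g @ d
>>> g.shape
(23, 23)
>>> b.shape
(2, 23, 2)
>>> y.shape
(23, 2, 23, 5)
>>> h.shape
(2, 23, 2, 5)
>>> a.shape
(5, 2, 2, 23)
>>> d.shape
(23, 23)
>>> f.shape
(2, 5, 2, 23)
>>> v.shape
(23, 23)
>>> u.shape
(5, 2, 2, 23)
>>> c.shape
(2, 5, 23, 23)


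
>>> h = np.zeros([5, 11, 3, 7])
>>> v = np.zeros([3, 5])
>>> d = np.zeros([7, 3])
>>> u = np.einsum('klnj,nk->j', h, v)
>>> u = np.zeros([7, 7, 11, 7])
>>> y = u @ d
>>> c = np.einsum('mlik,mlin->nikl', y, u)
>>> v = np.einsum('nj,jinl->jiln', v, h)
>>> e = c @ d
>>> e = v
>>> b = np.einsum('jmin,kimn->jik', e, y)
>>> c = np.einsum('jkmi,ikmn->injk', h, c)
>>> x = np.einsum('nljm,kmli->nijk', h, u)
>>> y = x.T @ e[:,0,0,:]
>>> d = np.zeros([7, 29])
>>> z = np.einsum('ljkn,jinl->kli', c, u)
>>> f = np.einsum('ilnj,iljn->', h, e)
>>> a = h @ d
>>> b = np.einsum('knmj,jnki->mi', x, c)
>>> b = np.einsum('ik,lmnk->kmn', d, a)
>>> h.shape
(5, 11, 3, 7)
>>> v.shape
(5, 11, 7, 3)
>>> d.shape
(7, 29)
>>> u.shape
(7, 7, 11, 7)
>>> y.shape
(7, 3, 7, 3)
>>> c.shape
(7, 7, 5, 11)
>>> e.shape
(5, 11, 7, 3)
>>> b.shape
(29, 11, 3)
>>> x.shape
(5, 7, 3, 7)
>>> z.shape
(5, 7, 7)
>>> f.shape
()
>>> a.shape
(5, 11, 3, 29)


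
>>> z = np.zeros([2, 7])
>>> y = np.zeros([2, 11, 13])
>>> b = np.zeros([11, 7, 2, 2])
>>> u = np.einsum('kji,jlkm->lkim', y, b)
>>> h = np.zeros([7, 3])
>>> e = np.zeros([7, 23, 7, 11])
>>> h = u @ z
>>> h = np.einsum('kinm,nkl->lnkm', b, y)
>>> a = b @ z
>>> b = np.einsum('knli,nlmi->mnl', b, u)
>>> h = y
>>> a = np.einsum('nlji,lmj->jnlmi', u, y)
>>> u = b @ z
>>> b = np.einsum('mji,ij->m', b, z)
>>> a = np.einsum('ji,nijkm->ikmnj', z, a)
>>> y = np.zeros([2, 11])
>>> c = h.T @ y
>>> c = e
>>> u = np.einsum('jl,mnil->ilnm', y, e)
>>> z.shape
(2, 7)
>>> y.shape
(2, 11)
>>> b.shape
(13,)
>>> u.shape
(7, 11, 23, 7)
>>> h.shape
(2, 11, 13)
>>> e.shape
(7, 23, 7, 11)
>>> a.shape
(7, 11, 2, 13, 2)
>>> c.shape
(7, 23, 7, 11)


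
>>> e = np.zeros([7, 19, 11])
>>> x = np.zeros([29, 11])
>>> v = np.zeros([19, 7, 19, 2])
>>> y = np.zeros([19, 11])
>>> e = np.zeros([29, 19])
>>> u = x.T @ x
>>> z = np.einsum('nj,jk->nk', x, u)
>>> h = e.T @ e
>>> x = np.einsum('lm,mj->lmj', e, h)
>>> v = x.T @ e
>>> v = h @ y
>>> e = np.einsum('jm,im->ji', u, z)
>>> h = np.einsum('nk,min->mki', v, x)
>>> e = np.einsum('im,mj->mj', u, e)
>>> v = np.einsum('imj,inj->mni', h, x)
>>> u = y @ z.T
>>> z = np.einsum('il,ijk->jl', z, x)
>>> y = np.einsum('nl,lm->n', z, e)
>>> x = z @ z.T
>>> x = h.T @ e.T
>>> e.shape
(11, 29)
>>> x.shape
(19, 11, 11)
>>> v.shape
(11, 19, 29)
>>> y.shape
(19,)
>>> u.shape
(19, 29)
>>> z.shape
(19, 11)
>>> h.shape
(29, 11, 19)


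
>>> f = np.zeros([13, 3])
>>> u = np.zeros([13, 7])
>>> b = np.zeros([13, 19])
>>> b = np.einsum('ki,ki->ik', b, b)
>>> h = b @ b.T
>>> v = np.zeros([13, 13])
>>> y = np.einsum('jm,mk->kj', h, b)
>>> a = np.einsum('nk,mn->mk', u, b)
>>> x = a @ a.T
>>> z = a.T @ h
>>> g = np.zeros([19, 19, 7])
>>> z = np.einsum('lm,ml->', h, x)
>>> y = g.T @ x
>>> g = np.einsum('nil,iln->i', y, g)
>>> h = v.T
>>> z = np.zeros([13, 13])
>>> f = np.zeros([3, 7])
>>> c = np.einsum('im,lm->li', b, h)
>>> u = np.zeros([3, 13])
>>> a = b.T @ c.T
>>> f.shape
(3, 7)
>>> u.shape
(3, 13)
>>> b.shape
(19, 13)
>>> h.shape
(13, 13)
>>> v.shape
(13, 13)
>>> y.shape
(7, 19, 19)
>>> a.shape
(13, 13)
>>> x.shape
(19, 19)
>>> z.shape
(13, 13)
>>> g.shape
(19,)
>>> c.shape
(13, 19)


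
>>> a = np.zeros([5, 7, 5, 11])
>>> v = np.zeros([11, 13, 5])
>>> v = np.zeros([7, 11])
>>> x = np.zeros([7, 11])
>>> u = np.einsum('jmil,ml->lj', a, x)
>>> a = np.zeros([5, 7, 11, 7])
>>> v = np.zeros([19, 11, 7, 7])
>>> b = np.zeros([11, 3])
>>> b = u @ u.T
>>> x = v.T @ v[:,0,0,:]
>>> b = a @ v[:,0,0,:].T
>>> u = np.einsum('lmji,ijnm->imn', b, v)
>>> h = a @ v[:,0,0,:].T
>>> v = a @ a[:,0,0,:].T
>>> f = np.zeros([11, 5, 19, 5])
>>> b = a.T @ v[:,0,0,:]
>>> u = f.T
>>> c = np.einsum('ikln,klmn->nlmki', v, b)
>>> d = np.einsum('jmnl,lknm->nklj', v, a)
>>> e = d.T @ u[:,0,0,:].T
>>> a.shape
(5, 7, 11, 7)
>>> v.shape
(5, 7, 11, 5)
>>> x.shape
(7, 7, 11, 7)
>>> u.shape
(5, 19, 5, 11)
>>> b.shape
(7, 11, 7, 5)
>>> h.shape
(5, 7, 11, 19)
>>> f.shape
(11, 5, 19, 5)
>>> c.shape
(5, 11, 7, 7, 5)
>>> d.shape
(11, 7, 5, 5)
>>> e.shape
(5, 5, 7, 5)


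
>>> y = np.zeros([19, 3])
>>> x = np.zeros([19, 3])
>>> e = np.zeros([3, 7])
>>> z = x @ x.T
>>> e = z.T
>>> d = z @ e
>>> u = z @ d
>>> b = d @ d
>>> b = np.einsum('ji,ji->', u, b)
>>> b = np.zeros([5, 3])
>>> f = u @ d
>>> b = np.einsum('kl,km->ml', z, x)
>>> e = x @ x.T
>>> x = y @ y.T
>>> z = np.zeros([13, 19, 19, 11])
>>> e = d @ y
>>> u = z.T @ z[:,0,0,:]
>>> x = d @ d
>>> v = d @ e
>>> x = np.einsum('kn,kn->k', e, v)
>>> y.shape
(19, 3)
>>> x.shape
(19,)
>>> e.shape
(19, 3)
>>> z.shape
(13, 19, 19, 11)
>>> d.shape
(19, 19)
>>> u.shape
(11, 19, 19, 11)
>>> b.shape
(3, 19)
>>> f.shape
(19, 19)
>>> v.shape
(19, 3)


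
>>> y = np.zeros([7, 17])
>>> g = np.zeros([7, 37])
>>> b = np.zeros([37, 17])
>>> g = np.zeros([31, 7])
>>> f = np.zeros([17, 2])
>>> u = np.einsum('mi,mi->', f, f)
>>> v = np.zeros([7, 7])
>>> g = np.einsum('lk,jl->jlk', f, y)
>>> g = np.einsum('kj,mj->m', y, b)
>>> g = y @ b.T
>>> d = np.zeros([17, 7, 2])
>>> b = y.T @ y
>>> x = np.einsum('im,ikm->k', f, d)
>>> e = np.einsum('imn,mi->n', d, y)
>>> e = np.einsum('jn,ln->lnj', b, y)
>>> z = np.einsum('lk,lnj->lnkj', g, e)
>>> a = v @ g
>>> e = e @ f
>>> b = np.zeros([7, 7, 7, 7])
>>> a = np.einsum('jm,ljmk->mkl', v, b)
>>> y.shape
(7, 17)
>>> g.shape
(7, 37)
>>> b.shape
(7, 7, 7, 7)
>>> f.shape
(17, 2)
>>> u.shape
()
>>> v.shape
(7, 7)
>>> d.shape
(17, 7, 2)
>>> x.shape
(7,)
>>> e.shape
(7, 17, 2)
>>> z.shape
(7, 17, 37, 17)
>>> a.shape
(7, 7, 7)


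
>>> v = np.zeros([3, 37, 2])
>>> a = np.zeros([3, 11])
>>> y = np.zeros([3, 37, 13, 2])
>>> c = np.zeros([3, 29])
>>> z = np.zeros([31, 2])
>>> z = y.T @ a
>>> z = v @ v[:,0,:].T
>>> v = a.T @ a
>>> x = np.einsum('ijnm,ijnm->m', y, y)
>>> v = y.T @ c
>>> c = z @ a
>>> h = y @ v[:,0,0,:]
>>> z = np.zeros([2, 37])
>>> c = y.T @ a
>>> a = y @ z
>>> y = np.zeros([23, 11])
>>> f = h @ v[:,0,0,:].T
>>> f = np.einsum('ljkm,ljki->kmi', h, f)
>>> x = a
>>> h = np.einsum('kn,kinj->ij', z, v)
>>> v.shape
(2, 13, 37, 29)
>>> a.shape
(3, 37, 13, 37)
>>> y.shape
(23, 11)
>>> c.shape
(2, 13, 37, 11)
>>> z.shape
(2, 37)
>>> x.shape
(3, 37, 13, 37)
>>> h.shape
(13, 29)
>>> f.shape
(13, 29, 2)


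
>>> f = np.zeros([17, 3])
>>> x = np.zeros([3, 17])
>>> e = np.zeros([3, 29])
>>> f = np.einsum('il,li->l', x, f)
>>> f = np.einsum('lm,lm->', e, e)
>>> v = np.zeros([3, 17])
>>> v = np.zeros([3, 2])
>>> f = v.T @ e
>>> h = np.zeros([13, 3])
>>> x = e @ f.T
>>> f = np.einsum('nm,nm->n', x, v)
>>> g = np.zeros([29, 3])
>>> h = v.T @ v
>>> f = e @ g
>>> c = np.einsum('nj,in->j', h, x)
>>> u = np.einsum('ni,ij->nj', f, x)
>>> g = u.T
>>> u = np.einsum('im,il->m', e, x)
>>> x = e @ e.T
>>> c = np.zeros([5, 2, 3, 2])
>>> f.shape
(3, 3)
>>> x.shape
(3, 3)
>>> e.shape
(3, 29)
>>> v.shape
(3, 2)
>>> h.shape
(2, 2)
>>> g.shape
(2, 3)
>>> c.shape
(5, 2, 3, 2)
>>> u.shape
(29,)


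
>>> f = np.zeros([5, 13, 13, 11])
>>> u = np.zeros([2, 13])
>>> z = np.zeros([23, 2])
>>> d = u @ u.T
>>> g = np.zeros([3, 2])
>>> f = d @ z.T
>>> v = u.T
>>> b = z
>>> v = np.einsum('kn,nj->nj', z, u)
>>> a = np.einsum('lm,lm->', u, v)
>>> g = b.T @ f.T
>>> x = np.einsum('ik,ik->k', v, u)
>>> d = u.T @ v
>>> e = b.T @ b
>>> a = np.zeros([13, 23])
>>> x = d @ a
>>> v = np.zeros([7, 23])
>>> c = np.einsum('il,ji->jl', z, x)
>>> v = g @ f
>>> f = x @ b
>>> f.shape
(13, 2)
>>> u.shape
(2, 13)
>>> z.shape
(23, 2)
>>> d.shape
(13, 13)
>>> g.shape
(2, 2)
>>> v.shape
(2, 23)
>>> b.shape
(23, 2)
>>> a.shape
(13, 23)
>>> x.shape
(13, 23)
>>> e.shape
(2, 2)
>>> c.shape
(13, 2)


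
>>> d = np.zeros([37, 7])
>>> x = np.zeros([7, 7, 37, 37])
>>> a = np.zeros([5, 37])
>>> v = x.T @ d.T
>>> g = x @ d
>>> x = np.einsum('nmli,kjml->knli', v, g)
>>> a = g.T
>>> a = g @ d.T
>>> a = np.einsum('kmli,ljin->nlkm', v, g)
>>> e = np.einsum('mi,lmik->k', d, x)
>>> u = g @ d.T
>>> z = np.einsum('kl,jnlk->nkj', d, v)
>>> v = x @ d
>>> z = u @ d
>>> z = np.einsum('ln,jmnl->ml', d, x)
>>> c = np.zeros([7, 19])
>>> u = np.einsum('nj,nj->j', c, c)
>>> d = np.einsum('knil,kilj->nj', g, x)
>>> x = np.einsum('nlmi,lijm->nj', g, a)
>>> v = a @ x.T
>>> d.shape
(7, 37)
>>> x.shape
(7, 37)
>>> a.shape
(7, 7, 37, 37)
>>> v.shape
(7, 7, 37, 7)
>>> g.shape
(7, 7, 37, 7)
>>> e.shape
(37,)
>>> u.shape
(19,)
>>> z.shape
(37, 37)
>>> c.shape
(7, 19)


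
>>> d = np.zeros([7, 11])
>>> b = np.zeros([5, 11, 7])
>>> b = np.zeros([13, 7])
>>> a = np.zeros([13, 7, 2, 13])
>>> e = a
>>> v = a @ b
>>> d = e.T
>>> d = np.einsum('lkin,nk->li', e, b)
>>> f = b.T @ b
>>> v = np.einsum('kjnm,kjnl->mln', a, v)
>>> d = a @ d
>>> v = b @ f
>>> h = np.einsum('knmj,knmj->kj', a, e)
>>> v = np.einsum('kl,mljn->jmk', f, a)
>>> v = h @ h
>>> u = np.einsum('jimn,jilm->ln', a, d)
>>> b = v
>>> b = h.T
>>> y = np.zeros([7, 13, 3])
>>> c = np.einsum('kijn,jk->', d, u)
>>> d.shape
(13, 7, 2, 2)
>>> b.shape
(13, 13)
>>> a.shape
(13, 7, 2, 13)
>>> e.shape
(13, 7, 2, 13)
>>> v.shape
(13, 13)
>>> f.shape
(7, 7)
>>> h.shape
(13, 13)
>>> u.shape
(2, 13)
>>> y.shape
(7, 13, 3)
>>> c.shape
()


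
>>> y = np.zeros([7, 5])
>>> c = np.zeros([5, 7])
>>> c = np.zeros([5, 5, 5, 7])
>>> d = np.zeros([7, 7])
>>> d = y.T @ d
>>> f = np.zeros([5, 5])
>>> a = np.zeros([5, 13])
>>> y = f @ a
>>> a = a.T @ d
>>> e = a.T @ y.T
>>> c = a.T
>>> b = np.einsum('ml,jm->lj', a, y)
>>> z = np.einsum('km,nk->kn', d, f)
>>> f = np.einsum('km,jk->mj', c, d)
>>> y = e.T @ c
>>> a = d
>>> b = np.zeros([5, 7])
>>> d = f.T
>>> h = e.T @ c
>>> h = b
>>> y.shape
(5, 13)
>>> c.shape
(7, 13)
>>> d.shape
(5, 13)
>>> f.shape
(13, 5)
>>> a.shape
(5, 7)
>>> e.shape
(7, 5)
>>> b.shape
(5, 7)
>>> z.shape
(5, 5)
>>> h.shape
(5, 7)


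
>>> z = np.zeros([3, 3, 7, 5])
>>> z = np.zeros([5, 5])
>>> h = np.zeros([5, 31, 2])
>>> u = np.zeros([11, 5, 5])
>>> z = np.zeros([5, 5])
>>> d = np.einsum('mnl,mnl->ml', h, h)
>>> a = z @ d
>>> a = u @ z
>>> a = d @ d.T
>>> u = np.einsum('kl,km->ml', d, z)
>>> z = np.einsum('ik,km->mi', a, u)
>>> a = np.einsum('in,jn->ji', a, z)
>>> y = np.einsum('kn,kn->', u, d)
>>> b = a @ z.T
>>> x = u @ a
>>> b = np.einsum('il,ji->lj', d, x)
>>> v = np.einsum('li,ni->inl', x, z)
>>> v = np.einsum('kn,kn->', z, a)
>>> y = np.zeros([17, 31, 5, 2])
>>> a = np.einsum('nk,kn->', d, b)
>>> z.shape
(2, 5)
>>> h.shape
(5, 31, 2)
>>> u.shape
(5, 2)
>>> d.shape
(5, 2)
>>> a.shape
()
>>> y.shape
(17, 31, 5, 2)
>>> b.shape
(2, 5)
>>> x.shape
(5, 5)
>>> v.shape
()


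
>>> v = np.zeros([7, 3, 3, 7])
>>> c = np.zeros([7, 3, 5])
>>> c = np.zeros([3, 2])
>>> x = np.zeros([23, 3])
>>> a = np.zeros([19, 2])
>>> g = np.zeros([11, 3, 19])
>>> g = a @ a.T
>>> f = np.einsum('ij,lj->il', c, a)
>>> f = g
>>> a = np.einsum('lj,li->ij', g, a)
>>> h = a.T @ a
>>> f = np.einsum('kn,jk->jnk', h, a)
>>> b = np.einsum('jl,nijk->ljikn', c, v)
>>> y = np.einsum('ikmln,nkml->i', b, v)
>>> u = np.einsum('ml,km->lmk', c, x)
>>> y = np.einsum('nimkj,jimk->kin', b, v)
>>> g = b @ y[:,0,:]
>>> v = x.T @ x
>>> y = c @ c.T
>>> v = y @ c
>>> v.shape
(3, 2)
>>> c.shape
(3, 2)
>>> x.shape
(23, 3)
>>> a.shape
(2, 19)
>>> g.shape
(2, 3, 3, 7, 2)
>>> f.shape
(2, 19, 19)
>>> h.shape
(19, 19)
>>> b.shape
(2, 3, 3, 7, 7)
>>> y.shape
(3, 3)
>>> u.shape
(2, 3, 23)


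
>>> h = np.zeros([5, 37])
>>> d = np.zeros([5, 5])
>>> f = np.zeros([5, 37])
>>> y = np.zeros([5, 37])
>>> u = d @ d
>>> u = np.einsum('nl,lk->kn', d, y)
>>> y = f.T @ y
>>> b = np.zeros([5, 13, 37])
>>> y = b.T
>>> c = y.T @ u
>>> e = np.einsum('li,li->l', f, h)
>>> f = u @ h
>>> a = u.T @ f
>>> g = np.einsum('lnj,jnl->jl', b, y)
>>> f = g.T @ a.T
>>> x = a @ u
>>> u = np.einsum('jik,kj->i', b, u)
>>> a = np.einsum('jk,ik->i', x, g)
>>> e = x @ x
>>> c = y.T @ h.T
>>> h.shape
(5, 37)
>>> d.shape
(5, 5)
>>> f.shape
(5, 5)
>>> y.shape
(37, 13, 5)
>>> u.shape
(13,)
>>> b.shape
(5, 13, 37)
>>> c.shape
(5, 13, 5)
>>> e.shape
(5, 5)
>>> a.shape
(37,)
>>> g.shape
(37, 5)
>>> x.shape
(5, 5)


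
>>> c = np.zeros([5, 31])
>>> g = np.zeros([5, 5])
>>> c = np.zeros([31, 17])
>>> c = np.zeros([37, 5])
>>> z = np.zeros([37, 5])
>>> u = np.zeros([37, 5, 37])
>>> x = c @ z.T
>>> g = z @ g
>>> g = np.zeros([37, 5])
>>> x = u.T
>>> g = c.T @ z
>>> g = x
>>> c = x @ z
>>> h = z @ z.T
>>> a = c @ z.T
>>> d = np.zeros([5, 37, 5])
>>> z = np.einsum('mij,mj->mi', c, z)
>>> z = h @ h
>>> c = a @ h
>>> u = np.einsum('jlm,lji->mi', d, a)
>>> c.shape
(37, 5, 37)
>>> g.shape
(37, 5, 37)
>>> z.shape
(37, 37)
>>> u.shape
(5, 37)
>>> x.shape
(37, 5, 37)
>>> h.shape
(37, 37)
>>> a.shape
(37, 5, 37)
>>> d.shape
(5, 37, 5)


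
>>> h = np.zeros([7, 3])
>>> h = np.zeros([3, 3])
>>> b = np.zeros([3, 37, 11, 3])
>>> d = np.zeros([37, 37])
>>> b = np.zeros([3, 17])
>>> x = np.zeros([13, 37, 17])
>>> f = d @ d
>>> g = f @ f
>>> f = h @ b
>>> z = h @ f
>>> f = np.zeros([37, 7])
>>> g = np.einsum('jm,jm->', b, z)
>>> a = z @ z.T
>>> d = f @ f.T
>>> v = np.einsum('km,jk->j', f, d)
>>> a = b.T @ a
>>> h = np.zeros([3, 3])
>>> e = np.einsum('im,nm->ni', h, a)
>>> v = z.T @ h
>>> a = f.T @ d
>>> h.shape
(3, 3)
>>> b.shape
(3, 17)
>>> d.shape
(37, 37)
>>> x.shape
(13, 37, 17)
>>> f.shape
(37, 7)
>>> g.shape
()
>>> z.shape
(3, 17)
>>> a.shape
(7, 37)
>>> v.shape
(17, 3)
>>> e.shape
(17, 3)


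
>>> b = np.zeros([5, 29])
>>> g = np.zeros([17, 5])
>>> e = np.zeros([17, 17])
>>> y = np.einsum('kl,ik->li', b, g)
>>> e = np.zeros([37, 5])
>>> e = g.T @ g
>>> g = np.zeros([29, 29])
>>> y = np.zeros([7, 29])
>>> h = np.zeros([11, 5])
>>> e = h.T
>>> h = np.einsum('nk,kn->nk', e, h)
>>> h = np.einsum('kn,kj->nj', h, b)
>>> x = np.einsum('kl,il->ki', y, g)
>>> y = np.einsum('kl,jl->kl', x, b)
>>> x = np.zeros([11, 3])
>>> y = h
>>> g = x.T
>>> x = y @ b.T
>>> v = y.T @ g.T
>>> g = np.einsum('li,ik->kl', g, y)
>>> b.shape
(5, 29)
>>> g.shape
(29, 3)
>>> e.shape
(5, 11)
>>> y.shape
(11, 29)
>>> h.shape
(11, 29)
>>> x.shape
(11, 5)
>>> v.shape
(29, 3)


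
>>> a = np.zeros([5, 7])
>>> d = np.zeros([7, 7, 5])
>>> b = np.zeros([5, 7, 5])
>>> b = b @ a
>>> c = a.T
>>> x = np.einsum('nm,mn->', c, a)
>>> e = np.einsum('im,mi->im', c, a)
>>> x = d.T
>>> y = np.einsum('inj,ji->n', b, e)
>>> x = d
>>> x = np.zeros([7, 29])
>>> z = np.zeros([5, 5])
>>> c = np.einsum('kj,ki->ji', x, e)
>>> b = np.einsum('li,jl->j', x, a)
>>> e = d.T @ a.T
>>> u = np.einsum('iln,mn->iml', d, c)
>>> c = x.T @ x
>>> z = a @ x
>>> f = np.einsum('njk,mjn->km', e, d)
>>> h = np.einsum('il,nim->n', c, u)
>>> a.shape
(5, 7)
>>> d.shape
(7, 7, 5)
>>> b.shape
(5,)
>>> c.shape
(29, 29)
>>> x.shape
(7, 29)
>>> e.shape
(5, 7, 5)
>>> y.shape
(7,)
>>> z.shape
(5, 29)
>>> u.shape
(7, 29, 7)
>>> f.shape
(5, 7)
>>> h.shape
(7,)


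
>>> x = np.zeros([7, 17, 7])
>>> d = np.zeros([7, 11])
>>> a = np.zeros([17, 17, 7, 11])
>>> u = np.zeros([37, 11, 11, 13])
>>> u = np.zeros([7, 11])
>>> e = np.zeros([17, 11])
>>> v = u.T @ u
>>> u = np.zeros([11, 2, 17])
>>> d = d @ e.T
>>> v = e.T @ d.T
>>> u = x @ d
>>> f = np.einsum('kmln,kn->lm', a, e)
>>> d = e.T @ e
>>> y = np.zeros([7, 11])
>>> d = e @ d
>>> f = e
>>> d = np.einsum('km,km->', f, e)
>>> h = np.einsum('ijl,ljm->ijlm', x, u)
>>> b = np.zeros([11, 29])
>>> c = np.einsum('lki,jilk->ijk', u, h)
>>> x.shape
(7, 17, 7)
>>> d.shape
()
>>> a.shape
(17, 17, 7, 11)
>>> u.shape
(7, 17, 17)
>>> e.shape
(17, 11)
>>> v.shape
(11, 7)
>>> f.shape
(17, 11)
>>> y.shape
(7, 11)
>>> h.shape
(7, 17, 7, 17)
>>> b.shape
(11, 29)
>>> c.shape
(17, 7, 17)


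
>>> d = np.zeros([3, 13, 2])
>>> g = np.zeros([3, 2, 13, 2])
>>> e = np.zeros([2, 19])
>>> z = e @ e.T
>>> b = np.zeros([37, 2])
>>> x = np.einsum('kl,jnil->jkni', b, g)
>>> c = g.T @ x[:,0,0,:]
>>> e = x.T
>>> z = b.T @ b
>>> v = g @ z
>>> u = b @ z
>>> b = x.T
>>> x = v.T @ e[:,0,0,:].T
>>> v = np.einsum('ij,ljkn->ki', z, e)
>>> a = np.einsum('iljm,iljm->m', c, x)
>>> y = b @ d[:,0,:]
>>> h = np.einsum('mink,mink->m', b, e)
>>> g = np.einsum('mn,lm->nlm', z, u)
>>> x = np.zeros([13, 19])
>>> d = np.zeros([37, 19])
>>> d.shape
(37, 19)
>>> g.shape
(2, 37, 2)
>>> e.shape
(13, 2, 37, 3)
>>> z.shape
(2, 2)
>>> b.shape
(13, 2, 37, 3)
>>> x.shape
(13, 19)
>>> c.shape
(2, 13, 2, 13)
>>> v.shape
(37, 2)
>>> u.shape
(37, 2)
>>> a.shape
(13,)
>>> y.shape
(13, 2, 37, 2)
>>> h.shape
(13,)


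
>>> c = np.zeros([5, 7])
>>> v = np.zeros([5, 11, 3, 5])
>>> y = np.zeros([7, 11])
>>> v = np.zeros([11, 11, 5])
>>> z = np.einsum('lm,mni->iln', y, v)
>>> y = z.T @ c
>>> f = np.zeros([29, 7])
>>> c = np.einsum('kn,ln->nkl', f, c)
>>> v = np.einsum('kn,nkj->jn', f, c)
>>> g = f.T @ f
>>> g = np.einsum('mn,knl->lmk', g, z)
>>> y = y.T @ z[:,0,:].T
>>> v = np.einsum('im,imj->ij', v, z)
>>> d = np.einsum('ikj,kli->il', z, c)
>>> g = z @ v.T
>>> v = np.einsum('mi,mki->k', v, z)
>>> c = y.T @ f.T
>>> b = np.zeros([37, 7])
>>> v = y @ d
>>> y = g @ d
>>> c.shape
(5, 7, 29)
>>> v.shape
(7, 7, 29)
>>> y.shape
(5, 7, 29)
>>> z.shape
(5, 7, 11)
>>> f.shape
(29, 7)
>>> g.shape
(5, 7, 5)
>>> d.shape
(5, 29)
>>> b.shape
(37, 7)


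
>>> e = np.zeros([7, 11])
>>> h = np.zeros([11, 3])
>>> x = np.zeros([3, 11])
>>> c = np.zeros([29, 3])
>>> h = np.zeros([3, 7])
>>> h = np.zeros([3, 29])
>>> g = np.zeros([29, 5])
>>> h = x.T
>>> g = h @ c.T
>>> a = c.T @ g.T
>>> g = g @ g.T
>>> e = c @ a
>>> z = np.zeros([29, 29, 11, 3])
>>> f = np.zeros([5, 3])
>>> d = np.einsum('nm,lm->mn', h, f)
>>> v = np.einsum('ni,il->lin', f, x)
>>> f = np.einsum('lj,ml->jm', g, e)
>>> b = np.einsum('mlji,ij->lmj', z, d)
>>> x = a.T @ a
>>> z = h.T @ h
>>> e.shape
(29, 11)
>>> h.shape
(11, 3)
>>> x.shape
(11, 11)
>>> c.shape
(29, 3)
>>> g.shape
(11, 11)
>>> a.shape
(3, 11)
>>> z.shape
(3, 3)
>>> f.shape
(11, 29)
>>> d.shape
(3, 11)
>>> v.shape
(11, 3, 5)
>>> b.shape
(29, 29, 11)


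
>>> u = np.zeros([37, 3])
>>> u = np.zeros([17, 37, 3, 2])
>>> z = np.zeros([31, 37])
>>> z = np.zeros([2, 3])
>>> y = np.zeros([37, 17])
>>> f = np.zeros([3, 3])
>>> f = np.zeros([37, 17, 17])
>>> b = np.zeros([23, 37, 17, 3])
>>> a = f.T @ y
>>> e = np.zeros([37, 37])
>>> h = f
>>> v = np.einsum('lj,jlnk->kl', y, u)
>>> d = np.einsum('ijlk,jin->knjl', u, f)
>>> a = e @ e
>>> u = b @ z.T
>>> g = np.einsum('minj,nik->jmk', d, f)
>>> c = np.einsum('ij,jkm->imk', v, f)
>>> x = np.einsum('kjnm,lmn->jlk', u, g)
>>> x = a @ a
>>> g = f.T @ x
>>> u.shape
(23, 37, 17, 2)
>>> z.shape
(2, 3)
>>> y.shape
(37, 17)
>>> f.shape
(37, 17, 17)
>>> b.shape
(23, 37, 17, 3)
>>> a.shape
(37, 37)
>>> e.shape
(37, 37)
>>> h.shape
(37, 17, 17)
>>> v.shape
(2, 37)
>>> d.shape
(2, 17, 37, 3)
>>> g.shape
(17, 17, 37)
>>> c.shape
(2, 17, 17)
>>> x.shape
(37, 37)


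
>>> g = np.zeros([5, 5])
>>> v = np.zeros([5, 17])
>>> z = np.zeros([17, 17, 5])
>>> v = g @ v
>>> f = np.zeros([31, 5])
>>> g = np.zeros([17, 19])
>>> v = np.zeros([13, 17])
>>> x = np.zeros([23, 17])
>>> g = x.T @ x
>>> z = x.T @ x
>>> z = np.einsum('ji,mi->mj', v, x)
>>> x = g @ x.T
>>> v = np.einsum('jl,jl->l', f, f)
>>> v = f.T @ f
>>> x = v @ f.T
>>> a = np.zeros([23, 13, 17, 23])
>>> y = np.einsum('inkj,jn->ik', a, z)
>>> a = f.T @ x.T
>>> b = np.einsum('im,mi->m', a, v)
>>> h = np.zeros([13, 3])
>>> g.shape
(17, 17)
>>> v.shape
(5, 5)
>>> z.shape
(23, 13)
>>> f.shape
(31, 5)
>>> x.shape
(5, 31)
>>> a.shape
(5, 5)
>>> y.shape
(23, 17)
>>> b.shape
(5,)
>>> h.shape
(13, 3)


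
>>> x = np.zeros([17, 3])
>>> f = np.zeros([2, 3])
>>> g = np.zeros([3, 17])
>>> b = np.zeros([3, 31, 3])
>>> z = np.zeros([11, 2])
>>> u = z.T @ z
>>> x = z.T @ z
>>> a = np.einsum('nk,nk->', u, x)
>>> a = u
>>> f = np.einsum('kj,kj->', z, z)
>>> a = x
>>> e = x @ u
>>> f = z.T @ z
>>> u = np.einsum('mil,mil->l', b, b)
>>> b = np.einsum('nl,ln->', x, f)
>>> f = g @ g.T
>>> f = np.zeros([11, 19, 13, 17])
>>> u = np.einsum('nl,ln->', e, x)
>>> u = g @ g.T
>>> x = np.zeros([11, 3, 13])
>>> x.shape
(11, 3, 13)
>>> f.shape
(11, 19, 13, 17)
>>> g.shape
(3, 17)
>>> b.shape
()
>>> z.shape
(11, 2)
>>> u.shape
(3, 3)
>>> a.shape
(2, 2)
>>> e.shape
(2, 2)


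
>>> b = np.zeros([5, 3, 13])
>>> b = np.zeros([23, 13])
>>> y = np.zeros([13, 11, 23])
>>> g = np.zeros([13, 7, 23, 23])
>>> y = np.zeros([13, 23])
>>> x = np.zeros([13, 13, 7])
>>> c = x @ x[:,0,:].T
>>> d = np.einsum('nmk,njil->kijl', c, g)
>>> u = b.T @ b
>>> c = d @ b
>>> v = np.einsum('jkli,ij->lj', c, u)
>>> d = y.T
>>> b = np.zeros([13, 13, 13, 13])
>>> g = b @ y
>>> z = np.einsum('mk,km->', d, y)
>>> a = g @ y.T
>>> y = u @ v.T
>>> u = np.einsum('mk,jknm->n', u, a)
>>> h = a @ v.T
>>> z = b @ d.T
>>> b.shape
(13, 13, 13, 13)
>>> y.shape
(13, 7)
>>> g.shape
(13, 13, 13, 23)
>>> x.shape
(13, 13, 7)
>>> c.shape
(13, 23, 7, 13)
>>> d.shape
(23, 13)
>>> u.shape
(13,)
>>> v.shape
(7, 13)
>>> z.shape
(13, 13, 13, 23)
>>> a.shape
(13, 13, 13, 13)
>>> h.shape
(13, 13, 13, 7)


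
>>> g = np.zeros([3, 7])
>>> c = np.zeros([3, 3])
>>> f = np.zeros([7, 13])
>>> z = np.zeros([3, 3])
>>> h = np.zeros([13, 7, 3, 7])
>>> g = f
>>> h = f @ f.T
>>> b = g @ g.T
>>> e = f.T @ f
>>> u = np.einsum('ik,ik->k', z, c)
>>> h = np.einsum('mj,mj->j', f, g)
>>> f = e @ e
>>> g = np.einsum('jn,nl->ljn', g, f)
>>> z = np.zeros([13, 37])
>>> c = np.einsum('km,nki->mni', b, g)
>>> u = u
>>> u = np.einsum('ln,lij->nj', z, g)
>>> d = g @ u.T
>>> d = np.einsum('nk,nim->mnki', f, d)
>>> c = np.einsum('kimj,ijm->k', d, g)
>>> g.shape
(13, 7, 13)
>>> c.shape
(37,)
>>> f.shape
(13, 13)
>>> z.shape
(13, 37)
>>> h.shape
(13,)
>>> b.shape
(7, 7)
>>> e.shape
(13, 13)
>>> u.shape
(37, 13)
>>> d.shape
(37, 13, 13, 7)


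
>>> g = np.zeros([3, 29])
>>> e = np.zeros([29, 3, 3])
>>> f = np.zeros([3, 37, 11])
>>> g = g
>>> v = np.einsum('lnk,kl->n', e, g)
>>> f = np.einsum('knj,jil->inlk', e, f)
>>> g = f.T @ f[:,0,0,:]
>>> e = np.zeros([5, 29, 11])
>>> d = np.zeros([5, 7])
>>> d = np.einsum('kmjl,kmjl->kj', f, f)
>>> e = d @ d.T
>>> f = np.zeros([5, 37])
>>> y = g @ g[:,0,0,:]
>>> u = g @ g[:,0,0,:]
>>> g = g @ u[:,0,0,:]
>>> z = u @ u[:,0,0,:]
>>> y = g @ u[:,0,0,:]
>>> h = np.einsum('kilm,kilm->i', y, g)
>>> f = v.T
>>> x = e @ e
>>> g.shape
(29, 11, 3, 29)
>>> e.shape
(37, 37)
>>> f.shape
(3,)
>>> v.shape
(3,)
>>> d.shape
(37, 11)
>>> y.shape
(29, 11, 3, 29)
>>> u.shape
(29, 11, 3, 29)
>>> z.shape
(29, 11, 3, 29)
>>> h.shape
(11,)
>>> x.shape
(37, 37)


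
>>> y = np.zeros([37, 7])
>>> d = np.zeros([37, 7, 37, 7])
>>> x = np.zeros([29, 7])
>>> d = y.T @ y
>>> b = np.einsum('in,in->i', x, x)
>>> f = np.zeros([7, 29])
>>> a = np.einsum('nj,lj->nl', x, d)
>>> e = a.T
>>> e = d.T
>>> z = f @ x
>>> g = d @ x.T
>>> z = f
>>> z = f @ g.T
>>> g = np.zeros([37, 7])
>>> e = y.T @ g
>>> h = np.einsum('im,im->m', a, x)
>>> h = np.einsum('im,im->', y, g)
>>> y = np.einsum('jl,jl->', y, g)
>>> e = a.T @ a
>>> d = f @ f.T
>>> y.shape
()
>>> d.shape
(7, 7)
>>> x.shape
(29, 7)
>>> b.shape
(29,)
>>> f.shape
(7, 29)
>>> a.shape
(29, 7)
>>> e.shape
(7, 7)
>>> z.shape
(7, 7)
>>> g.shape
(37, 7)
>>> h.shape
()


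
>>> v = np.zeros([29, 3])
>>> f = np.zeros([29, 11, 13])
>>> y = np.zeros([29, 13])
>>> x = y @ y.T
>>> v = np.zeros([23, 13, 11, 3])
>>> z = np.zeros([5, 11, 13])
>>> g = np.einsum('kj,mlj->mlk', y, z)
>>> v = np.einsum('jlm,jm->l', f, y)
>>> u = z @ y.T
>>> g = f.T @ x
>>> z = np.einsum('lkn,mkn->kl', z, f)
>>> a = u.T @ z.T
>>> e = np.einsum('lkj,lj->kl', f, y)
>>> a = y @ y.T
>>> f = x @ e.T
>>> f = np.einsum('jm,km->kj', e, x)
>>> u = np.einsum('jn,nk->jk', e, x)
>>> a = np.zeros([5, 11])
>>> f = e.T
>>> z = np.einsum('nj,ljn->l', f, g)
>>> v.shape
(11,)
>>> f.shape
(29, 11)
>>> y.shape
(29, 13)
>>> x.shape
(29, 29)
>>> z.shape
(13,)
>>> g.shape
(13, 11, 29)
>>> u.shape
(11, 29)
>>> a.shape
(5, 11)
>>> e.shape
(11, 29)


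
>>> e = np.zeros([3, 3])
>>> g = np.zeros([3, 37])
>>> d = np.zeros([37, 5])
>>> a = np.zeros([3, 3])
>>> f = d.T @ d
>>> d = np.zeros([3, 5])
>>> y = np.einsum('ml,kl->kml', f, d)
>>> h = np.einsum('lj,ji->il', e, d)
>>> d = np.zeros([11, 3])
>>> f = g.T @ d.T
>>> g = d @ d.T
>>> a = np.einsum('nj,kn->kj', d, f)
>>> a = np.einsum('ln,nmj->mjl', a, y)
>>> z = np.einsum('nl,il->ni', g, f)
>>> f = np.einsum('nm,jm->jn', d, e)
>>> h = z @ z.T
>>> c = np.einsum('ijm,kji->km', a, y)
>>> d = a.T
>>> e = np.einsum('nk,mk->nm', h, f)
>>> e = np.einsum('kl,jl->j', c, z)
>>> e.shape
(11,)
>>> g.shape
(11, 11)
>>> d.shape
(37, 5, 5)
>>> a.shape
(5, 5, 37)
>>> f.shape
(3, 11)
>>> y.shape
(3, 5, 5)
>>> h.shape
(11, 11)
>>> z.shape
(11, 37)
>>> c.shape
(3, 37)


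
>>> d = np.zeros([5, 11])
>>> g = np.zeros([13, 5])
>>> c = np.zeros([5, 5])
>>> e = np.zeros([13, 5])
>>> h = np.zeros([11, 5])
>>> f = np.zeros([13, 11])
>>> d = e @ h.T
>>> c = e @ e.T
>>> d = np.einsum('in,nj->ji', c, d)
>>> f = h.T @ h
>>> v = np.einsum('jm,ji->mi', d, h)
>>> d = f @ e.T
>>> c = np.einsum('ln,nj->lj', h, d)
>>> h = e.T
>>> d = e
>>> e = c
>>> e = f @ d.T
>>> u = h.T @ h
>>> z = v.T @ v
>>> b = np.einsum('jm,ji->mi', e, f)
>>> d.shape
(13, 5)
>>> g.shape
(13, 5)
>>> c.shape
(11, 13)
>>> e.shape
(5, 13)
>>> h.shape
(5, 13)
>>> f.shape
(5, 5)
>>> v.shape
(13, 5)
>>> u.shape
(13, 13)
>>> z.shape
(5, 5)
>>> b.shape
(13, 5)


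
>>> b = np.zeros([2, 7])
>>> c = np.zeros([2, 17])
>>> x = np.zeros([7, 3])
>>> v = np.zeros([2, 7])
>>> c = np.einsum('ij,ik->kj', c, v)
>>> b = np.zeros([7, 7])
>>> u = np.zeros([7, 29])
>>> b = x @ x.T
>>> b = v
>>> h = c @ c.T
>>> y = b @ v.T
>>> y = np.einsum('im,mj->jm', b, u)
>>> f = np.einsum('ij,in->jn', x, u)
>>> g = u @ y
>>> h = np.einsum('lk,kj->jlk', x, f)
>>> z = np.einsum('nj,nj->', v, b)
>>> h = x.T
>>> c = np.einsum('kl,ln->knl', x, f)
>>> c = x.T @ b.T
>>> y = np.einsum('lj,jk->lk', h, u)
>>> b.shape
(2, 7)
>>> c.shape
(3, 2)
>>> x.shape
(7, 3)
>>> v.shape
(2, 7)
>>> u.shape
(7, 29)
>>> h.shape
(3, 7)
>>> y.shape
(3, 29)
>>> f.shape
(3, 29)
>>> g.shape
(7, 7)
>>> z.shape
()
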